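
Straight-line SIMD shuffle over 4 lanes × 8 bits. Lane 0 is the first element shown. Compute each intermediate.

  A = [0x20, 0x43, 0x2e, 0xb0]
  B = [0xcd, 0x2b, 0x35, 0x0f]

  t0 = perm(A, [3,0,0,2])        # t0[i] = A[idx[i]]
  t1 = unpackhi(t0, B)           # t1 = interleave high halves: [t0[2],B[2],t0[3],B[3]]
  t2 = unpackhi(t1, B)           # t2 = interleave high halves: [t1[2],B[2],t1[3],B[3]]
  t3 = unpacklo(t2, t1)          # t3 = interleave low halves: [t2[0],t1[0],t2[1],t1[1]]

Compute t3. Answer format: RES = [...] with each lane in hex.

RES = [ 0x2e  0x20  0x35  0x35 ]

  t0: b0 20 20 2e
  t1: 20 35 2e 0f
  t2: 2e 35 0f 0f
  t3: 2e 20 35 35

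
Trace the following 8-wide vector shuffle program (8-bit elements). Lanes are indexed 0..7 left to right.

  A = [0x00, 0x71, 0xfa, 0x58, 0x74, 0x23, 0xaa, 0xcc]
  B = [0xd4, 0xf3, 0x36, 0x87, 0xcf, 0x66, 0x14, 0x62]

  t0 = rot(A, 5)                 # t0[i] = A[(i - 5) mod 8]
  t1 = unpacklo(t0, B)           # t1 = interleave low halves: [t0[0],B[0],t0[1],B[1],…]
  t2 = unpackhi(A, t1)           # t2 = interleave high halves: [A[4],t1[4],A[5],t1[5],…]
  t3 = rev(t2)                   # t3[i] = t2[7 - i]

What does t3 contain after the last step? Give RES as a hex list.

  t0: 58 74 23 aa cc 00 71 fa
  t1: 58 d4 74 f3 23 36 aa 87
  t2: 74 23 23 36 aa aa cc 87
  t3: 87 cc aa aa 36 23 23 74

RES = [0x87, 0xcc, 0xaa, 0xaa, 0x36, 0x23, 0x23, 0x74]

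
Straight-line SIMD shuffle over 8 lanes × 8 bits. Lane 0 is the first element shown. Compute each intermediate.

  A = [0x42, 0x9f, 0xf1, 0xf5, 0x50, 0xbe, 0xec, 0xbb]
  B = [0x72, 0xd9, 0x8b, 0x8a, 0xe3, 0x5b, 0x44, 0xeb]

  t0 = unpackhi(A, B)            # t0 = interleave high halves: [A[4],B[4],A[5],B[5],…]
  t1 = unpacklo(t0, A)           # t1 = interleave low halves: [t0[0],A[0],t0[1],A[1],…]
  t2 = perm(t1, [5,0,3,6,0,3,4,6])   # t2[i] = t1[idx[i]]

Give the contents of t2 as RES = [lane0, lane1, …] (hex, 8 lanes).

t0 = [0x50, 0xe3, 0xbe, 0x5b, 0xec, 0x44, 0xbb, 0xeb]
t1 = [0x50, 0x42, 0xe3, 0x9f, 0xbe, 0xf1, 0x5b, 0xf5]
t2 = [0xf1, 0x50, 0x9f, 0x5b, 0x50, 0x9f, 0xbe, 0x5b]

RES = [0xf1, 0x50, 0x9f, 0x5b, 0x50, 0x9f, 0xbe, 0x5b]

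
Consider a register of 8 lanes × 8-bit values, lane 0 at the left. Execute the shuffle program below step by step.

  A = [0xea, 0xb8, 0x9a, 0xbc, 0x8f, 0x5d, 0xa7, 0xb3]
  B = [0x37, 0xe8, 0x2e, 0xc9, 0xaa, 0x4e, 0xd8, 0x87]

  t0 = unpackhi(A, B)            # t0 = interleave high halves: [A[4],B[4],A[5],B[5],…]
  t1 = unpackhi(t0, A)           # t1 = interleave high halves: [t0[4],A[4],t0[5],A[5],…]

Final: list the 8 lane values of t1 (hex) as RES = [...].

t0 = [0x8f, 0xaa, 0x5d, 0x4e, 0xa7, 0xd8, 0xb3, 0x87]
t1 = [0xa7, 0x8f, 0xd8, 0x5d, 0xb3, 0xa7, 0x87, 0xb3]

RES = [0xa7, 0x8f, 0xd8, 0x5d, 0xb3, 0xa7, 0x87, 0xb3]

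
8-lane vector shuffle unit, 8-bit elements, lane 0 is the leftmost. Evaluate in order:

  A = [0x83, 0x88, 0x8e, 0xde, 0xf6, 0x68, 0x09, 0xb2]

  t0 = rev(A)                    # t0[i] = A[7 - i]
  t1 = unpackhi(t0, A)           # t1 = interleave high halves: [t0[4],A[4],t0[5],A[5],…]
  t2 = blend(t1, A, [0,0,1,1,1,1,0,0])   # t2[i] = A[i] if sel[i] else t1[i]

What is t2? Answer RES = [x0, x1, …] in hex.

RES = [ 0xde  0xf6  0x8e  0xde  0xf6  0x68  0x83  0xb2 ]

→ t0 |b2|09|68|f6|de|8e|88|83|
→ t1 |de|f6|8e|68|88|09|83|b2|
→ t2 |de|f6|8e|de|f6|68|83|b2|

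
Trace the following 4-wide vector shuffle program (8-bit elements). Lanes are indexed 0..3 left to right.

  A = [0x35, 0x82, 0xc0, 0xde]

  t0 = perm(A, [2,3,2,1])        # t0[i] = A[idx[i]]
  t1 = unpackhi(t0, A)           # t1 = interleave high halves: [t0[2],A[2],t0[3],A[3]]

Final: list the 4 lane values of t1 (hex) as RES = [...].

→ t0 |c0|de|c0|82|
→ t1 |c0|c0|82|de|

RES = [0xc0, 0xc0, 0x82, 0xde]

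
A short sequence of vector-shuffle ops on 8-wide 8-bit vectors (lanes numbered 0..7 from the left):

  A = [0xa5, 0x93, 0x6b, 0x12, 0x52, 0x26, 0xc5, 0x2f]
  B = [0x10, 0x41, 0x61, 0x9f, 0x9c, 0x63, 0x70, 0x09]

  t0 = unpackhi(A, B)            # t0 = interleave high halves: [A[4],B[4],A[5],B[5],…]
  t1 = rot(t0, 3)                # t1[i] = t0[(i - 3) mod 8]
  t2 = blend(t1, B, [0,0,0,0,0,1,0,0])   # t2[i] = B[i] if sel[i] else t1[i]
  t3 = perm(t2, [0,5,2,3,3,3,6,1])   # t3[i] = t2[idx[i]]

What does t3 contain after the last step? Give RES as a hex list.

t0 = [0x52, 0x9c, 0x26, 0x63, 0xc5, 0x70, 0x2f, 0x09]
t1 = [0x70, 0x2f, 0x09, 0x52, 0x9c, 0x26, 0x63, 0xc5]
t2 = [0x70, 0x2f, 0x09, 0x52, 0x9c, 0x63, 0x63, 0xc5]
t3 = [0x70, 0x63, 0x09, 0x52, 0x52, 0x52, 0x63, 0x2f]

RES = [ 0x70  0x63  0x09  0x52  0x52  0x52  0x63  0x2f ]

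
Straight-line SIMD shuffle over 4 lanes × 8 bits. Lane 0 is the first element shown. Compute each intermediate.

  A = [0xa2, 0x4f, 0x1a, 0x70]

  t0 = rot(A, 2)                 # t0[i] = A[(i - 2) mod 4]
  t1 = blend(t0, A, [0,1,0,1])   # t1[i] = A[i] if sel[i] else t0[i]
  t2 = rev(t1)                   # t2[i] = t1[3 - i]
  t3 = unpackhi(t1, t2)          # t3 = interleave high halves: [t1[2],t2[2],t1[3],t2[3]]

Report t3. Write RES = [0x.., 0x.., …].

  t0: 1a 70 a2 4f
  t1: 1a 4f a2 70
  t2: 70 a2 4f 1a
  t3: a2 4f 70 1a

RES = [ 0xa2  0x4f  0x70  0x1a ]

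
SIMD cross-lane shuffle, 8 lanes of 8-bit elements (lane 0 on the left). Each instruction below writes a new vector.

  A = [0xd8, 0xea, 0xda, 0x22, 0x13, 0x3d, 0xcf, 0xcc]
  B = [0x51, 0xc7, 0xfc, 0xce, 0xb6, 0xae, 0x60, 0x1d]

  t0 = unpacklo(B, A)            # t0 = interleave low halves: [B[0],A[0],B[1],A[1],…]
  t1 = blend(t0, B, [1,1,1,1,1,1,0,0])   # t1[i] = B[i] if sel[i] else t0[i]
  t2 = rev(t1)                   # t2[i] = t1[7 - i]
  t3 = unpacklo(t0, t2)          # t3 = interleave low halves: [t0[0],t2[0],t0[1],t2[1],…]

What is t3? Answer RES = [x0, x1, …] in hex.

t0 = [0x51, 0xd8, 0xc7, 0xea, 0xfc, 0xda, 0xce, 0x22]
t1 = [0x51, 0xc7, 0xfc, 0xce, 0xb6, 0xae, 0xce, 0x22]
t2 = [0x22, 0xce, 0xae, 0xb6, 0xce, 0xfc, 0xc7, 0x51]
t3 = [0x51, 0x22, 0xd8, 0xce, 0xc7, 0xae, 0xea, 0xb6]

RES = [0x51, 0x22, 0xd8, 0xce, 0xc7, 0xae, 0xea, 0xb6]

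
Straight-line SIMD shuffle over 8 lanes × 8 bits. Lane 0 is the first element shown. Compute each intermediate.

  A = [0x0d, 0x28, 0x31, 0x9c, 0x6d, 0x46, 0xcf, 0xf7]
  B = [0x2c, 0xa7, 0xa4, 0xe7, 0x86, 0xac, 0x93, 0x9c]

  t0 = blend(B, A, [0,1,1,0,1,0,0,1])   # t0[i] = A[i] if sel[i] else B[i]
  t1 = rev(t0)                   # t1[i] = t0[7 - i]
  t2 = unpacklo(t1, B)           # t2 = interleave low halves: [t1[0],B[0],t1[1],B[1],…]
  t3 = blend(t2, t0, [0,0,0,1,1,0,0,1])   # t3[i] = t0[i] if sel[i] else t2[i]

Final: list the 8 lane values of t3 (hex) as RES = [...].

  t0: 2c 28 31 e7 6d ac 93 f7
  t1: f7 93 ac 6d e7 31 28 2c
  t2: f7 2c 93 a7 ac a4 6d e7
  t3: f7 2c 93 e7 6d a4 6d f7

RES = [0xf7, 0x2c, 0x93, 0xe7, 0x6d, 0xa4, 0x6d, 0xf7]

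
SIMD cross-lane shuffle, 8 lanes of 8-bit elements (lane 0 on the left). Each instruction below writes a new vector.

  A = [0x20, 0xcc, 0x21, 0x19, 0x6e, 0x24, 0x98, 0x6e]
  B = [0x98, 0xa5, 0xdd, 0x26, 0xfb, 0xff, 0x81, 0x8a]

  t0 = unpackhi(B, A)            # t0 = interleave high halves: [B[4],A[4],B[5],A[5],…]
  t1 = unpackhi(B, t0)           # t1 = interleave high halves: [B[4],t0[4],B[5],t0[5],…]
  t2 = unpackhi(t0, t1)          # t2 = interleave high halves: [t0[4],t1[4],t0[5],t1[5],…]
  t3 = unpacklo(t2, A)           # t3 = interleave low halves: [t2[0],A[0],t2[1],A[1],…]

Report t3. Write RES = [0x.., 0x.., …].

RES = [ 0x81  0x20  0x81  0xcc  0x98  0x21  0x8a  0x19 ]

t0 = [0xfb, 0x6e, 0xff, 0x24, 0x81, 0x98, 0x8a, 0x6e]
t1 = [0xfb, 0x81, 0xff, 0x98, 0x81, 0x8a, 0x8a, 0x6e]
t2 = [0x81, 0x81, 0x98, 0x8a, 0x8a, 0x8a, 0x6e, 0x6e]
t3 = [0x81, 0x20, 0x81, 0xcc, 0x98, 0x21, 0x8a, 0x19]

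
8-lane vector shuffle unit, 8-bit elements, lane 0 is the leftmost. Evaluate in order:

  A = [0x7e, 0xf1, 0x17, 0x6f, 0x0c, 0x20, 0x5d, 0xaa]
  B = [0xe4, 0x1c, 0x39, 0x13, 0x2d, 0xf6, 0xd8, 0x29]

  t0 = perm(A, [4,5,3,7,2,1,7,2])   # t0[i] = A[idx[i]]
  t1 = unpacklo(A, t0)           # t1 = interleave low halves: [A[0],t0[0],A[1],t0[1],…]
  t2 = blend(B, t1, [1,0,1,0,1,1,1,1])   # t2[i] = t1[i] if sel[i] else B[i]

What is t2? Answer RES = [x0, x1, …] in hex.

RES = [0x7e, 0x1c, 0xf1, 0x13, 0x17, 0x6f, 0x6f, 0xaa]

t0 = [0x0c, 0x20, 0x6f, 0xaa, 0x17, 0xf1, 0xaa, 0x17]
t1 = [0x7e, 0x0c, 0xf1, 0x20, 0x17, 0x6f, 0x6f, 0xaa]
t2 = [0x7e, 0x1c, 0xf1, 0x13, 0x17, 0x6f, 0x6f, 0xaa]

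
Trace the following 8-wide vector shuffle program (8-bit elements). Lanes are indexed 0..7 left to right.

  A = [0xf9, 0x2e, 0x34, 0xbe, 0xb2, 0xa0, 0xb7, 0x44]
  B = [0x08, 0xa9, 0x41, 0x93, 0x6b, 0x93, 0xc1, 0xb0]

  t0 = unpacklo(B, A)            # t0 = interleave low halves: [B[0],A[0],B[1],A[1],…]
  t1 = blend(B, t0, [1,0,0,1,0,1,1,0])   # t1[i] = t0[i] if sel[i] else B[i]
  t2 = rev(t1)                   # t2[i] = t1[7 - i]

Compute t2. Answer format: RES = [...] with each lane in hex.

RES = [0xb0, 0x93, 0x34, 0x6b, 0x2e, 0x41, 0xa9, 0x08]

t0 = [0x08, 0xf9, 0xa9, 0x2e, 0x41, 0x34, 0x93, 0xbe]
t1 = [0x08, 0xa9, 0x41, 0x2e, 0x6b, 0x34, 0x93, 0xb0]
t2 = [0xb0, 0x93, 0x34, 0x6b, 0x2e, 0x41, 0xa9, 0x08]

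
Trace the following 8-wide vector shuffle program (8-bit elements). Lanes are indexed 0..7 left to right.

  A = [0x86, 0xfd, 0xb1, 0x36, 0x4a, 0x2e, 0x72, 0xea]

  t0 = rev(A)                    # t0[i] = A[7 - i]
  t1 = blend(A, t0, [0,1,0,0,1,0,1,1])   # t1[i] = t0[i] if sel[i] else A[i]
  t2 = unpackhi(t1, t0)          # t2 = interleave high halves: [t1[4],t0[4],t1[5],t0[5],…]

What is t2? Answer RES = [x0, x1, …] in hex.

t0 = [0xea, 0x72, 0x2e, 0x4a, 0x36, 0xb1, 0xfd, 0x86]
t1 = [0x86, 0x72, 0xb1, 0x36, 0x36, 0x2e, 0xfd, 0x86]
t2 = [0x36, 0x36, 0x2e, 0xb1, 0xfd, 0xfd, 0x86, 0x86]

RES = [0x36, 0x36, 0x2e, 0xb1, 0xfd, 0xfd, 0x86, 0x86]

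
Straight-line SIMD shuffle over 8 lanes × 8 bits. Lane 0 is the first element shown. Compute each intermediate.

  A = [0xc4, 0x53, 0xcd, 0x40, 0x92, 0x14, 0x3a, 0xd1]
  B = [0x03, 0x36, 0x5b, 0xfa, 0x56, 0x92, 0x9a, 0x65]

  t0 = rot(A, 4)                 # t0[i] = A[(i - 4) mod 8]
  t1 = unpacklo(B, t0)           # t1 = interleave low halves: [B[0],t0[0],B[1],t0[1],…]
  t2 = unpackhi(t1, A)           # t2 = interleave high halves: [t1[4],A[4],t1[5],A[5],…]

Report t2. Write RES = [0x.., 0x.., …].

RES = [ 0x5b  0x92  0x3a  0x14  0xfa  0x3a  0xd1  0xd1 ]

→ t0 |92|14|3a|d1|c4|53|cd|40|
→ t1 |03|92|36|14|5b|3a|fa|d1|
→ t2 |5b|92|3a|14|fa|3a|d1|d1|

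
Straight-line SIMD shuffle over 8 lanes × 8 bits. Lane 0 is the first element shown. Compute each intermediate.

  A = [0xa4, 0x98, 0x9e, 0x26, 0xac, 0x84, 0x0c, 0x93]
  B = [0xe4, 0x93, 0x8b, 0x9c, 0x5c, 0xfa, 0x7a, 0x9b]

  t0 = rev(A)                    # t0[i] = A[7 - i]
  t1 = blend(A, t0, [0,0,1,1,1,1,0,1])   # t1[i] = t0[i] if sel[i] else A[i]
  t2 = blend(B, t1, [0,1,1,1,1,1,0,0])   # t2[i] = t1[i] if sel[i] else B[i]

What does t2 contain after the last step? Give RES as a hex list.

RES = [0xe4, 0x98, 0x84, 0xac, 0x26, 0x9e, 0x7a, 0x9b]

t0 = [0x93, 0x0c, 0x84, 0xac, 0x26, 0x9e, 0x98, 0xa4]
t1 = [0xa4, 0x98, 0x84, 0xac, 0x26, 0x9e, 0x0c, 0xa4]
t2 = [0xe4, 0x98, 0x84, 0xac, 0x26, 0x9e, 0x7a, 0x9b]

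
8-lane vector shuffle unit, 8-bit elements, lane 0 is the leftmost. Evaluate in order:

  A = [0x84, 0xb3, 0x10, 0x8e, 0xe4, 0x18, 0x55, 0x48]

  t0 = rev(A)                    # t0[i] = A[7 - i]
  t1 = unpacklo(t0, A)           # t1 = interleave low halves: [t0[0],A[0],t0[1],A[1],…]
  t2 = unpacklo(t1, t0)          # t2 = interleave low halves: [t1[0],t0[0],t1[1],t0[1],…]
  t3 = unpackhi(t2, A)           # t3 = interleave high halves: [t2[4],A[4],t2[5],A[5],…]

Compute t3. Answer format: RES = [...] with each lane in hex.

  t0: 48 55 18 e4 8e 10 b3 84
  t1: 48 84 55 b3 18 10 e4 8e
  t2: 48 48 84 55 55 18 b3 e4
  t3: 55 e4 18 18 b3 55 e4 48

RES = [0x55, 0xe4, 0x18, 0x18, 0xb3, 0x55, 0xe4, 0x48]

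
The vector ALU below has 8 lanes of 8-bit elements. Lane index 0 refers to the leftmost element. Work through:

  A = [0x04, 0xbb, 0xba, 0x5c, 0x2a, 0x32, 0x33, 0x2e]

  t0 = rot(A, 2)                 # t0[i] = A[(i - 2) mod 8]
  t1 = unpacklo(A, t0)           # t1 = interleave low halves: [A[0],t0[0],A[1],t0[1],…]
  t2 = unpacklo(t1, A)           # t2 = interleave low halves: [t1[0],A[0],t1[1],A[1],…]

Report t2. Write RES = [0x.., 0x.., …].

RES = [ 0x04  0x04  0x33  0xbb  0xbb  0xba  0x2e  0x5c ]

  t0: 33 2e 04 bb ba 5c 2a 32
  t1: 04 33 bb 2e ba 04 5c bb
  t2: 04 04 33 bb bb ba 2e 5c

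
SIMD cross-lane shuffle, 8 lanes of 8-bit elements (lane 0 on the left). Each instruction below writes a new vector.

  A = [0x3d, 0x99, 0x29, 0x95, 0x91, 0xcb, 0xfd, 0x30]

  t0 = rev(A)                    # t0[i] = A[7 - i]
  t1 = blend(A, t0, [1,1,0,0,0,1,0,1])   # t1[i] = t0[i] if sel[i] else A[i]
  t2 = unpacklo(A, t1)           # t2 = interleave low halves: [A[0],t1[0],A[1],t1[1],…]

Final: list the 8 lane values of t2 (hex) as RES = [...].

RES = [0x3d, 0x30, 0x99, 0xfd, 0x29, 0x29, 0x95, 0x95]

→ t0 |30|fd|cb|91|95|29|99|3d|
→ t1 |30|fd|29|95|91|29|fd|3d|
→ t2 |3d|30|99|fd|29|29|95|95|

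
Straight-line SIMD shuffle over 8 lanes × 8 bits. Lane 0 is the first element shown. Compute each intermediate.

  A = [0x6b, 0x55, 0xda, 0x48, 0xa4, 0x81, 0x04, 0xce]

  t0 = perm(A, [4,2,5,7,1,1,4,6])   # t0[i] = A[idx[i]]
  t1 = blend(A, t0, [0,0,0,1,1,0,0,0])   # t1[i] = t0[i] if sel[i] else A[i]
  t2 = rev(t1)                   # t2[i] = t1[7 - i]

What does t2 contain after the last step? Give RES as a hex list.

RES = [ 0xce  0x04  0x81  0x55  0xce  0xda  0x55  0x6b ]

t0 = [0xa4, 0xda, 0x81, 0xce, 0x55, 0x55, 0xa4, 0x04]
t1 = [0x6b, 0x55, 0xda, 0xce, 0x55, 0x81, 0x04, 0xce]
t2 = [0xce, 0x04, 0x81, 0x55, 0xce, 0xda, 0x55, 0x6b]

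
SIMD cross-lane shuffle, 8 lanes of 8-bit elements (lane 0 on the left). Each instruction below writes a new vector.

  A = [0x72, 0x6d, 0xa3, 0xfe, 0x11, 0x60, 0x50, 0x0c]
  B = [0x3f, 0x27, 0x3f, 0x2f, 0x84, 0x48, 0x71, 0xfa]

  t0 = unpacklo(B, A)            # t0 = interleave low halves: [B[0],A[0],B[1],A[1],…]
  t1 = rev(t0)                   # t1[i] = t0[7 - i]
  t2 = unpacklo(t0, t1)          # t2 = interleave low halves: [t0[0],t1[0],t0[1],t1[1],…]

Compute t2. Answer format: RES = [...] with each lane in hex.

RES = [ 0x3f  0xfe  0x72  0x2f  0x27  0xa3  0x6d  0x3f ]

  t0: 3f 72 27 6d 3f a3 2f fe
  t1: fe 2f a3 3f 6d 27 72 3f
  t2: 3f fe 72 2f 27 a3 6d 3f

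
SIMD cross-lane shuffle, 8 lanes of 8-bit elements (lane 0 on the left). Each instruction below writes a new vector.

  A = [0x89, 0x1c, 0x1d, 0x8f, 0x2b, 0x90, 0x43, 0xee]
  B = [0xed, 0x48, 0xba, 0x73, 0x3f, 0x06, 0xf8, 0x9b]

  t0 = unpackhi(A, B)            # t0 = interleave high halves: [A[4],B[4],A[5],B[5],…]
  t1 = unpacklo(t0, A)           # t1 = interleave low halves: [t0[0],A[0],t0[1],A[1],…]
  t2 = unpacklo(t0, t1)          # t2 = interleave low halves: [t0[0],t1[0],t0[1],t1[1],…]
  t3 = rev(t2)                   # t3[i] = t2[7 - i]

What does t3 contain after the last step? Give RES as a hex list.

t0 = [0x2b, 0x3f, 0x90, 0x06, 0x43, 0xf8, 0xee, 0x9b]
t1 = [0x2b, 0x89, 0x3f, 0x1c, 0x90, 0x1d, 0x06, 0x8f]
t2 = [0x2b, 0x2b, 0x3f, 0x89, 0x90, 0x3f, 0x06, 0x1c]
t3 = [0x1c, 0x06, 0x3f, 0x90, 0x89, 0x3f, 0x2b, 0x2b]

RES = [0x1c, 0x06, 0x3f, 0x90, 0x89, 0x3f, 0x2b, 0x2b]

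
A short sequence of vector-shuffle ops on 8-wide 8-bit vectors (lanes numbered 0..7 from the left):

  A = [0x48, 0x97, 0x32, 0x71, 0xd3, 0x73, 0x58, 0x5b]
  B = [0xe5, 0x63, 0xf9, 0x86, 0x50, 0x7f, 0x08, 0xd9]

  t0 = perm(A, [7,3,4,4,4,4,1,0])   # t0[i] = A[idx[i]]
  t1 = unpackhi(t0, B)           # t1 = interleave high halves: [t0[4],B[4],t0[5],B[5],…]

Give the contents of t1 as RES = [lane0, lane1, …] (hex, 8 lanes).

t0 = [0x5b, 0x71, 0xd3, 0xd3, 0xd3, 0xd3, 0x97, 0x48]
t1 = [0xd3, 0x50, 0xd3, 0x7f, 0x97, 0x08, 0x48, 0xd9]

RES = [ 0xd3  0x50  0xd3  0x7f  0x97  0x08  0x48  0xd9 ]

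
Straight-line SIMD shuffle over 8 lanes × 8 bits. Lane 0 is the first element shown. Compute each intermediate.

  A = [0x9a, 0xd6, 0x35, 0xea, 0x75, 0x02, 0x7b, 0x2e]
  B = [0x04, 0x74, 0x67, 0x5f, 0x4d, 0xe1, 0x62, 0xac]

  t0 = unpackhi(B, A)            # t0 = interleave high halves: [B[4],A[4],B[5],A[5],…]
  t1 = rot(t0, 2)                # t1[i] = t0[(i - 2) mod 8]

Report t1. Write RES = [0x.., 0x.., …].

RES = [ 0xac  0x2e  0x4d  0x75  0xe1  0x02  0x62  0x7b ]

  t0: 4d 75 e1 02 62 7b ac 2e
  t1: ac 2e 4d 75 e1 02 62 7b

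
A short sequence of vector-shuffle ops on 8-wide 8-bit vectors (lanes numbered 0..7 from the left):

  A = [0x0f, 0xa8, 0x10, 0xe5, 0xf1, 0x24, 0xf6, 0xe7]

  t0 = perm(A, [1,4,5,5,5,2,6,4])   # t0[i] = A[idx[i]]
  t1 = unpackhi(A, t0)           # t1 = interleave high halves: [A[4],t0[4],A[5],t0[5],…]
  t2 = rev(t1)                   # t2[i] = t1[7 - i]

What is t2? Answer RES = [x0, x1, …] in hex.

RES = [0xf1, 0xe7, 0xf6, 0xf6, 0x10, 0x24, 0x24, 0xf1]

t0 = [0xa8, 0xf1, 0x24, 0x24, 0x24, 0x10, 0xf6, 0xf1]
t1 = [0xf1, 0x24, 0x24, 0x10, 0xf6, 0xf6, 0xe7, 0xf1]
t2 = [0xf1, 0xe7, 0xf6, 0xf6, 0x10, 0x24, 0x24, 0xf1]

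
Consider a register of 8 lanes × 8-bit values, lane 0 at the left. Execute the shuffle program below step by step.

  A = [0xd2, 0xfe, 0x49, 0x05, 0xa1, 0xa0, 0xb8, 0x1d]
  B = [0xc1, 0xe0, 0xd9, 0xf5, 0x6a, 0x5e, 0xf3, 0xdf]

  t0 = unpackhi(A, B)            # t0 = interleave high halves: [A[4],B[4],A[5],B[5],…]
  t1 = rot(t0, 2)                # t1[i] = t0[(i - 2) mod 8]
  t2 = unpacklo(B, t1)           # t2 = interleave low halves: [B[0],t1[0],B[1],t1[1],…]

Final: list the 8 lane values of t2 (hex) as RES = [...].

  t0: a1 6a a0 5e b8 f3 1d df
  t1: 1d df a1 6a a0 5e b8 f3
  t2: c1 1d e0 df d9 a1 f5 6a

RES = [0xc1, 0x1d, 0xe0, 0xdf, 0xd9, 0xa1, 0xf5, 0x6a]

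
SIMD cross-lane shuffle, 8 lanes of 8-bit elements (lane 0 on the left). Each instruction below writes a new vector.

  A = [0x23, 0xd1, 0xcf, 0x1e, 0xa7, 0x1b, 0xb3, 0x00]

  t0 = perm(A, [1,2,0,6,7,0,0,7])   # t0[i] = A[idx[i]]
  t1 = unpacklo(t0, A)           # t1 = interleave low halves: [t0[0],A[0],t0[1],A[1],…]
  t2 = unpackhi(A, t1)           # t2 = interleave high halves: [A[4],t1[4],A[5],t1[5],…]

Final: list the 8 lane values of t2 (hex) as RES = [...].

t0 = [0xd1, 0xcf, 0x23, 0xb3, 0x00, 0x23, 0x23, 0x00]
t1 = [0xd1, 0x23, 0xcf, 0xd1, 0x23, 0xcf, 0xb3, 0x1e]
t2 = [0xa7, 0x23, 0x1b, 0xcf, 0xb3, 0xb3, 0x00, 0x1e]

RES = [0xa7, 0x23, 0x1b, 0xcf, 0xb3, 0xb3, 0x00, 0x1e]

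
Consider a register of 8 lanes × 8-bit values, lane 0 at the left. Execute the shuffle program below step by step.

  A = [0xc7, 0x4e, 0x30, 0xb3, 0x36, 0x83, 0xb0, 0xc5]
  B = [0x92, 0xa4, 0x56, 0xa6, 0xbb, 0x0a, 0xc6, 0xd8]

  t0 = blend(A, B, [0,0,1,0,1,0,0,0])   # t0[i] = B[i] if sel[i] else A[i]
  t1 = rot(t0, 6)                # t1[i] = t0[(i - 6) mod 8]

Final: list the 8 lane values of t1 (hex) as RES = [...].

RES = [0x56, 0xb3, 0xbb, 0x83, 0xb0, 0xc5, 0xc7, 0x4e]

→ t0 |c7|4e|56|b3|bb|83|b0|c5|
→ t1 |56|b3|bb|83|b0|c5|c7|4e|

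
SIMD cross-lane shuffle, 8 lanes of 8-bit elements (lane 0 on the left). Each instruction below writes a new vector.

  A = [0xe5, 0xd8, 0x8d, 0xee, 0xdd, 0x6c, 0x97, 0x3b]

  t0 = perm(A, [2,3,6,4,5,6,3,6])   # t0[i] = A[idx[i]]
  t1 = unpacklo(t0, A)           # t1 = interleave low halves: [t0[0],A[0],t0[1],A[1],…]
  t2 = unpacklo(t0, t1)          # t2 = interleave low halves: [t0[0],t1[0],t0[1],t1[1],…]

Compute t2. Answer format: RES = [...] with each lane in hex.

t0 = [0x8d, 0xee, 0x97, 0xdd, 0x6c, 0x97, 0xee, 0x97]
t1 = [0x8d, 0xe5, 0xee, 0xd8, 0x97, 0x8d, 0xdd, 0xee]
t2 = [0x8d, 0x8d, 0xee, 0xe5, 0x97, 0xee, 0xdd, 0xd8]

RES = [ 0x8d  0x8d  0xee  0xe5  0x97  0xee  0xdd  0xd8 ]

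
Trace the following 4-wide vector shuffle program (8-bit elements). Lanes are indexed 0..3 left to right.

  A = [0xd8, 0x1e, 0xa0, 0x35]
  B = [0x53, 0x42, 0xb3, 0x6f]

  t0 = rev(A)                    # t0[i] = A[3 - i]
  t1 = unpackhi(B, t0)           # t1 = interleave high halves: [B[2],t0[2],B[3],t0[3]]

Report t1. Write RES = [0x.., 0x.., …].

→ t0 |35|a0|1e|d8|
→ t1 |b3|1e|6f|d8|

RES = [ 0xb3  0x1e  0x6f  0xd8 ]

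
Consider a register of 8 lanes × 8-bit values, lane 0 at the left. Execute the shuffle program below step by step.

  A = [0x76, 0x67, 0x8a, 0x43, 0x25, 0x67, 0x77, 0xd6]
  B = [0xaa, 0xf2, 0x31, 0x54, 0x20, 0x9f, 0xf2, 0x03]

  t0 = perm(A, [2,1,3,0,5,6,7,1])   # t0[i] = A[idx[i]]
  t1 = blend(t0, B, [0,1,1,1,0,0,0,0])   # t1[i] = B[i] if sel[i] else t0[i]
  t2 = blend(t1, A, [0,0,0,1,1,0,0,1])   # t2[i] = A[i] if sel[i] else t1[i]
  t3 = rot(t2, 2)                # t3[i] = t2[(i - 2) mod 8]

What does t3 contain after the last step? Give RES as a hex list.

RES = [0xd6, 0xd6, 0x8a, 0xf2, 0x31, 0x43, 0x25, 0x77]

t0 = [0x8a, 0x67, 0x43, 0x76, 0x67, 0x77, 0xd6, 0x67]
t1 = [0x8a, 0xf2, 0x31, 0x54, 0x67, 0x77, 0xd6, 0x67]
t2 = [0x8a, 0xf2, 0x31, 0x43, 0x25, 0x77, 0xd6, 0xd6]
t3 = [0xd6, 0xd6, 0x8a, 0xf2, 0x31, 0x43, 0x25, 0x77]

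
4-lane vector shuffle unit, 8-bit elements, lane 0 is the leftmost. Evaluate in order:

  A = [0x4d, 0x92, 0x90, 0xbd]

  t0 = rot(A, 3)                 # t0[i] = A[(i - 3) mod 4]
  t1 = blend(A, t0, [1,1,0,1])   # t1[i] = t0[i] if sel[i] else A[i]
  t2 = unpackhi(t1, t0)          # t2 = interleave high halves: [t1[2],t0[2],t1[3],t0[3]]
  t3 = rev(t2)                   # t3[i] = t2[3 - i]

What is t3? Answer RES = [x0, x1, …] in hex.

  t0: 92 90 bd 4d
  t1: 92 90 90 4d
  t2: 90 bd 4d 4d
  t3: 4d 4d bd 90

RES = [ 0x4d  0x4d  0xbd  0x90 ]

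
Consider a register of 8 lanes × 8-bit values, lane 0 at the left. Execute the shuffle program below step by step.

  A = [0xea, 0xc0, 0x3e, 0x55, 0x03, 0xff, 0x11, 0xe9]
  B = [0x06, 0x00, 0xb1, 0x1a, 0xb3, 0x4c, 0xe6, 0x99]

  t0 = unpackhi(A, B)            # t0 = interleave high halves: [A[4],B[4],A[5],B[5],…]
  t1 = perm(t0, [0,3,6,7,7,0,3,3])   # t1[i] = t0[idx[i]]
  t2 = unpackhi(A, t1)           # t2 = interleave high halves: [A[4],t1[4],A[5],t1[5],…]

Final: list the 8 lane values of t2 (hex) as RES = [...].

RES = [ 0x03  0x99  0xff  0x03  0x11  0x4c  0xe9  0x4c ]

t0 = [0x03, 0xb3, 0xff, 0x4c, 0x11, 0xe6, 0xe9, 0x99]
t1 = [0x03, 0x4c, 0xe9, 0x99, 0x99, 0x03, 0x4c, 0x4c]
t2 = [0x03, 0x99, 0xff, 0x03, 0x11, 0x4c, 0xe9, 0x4c]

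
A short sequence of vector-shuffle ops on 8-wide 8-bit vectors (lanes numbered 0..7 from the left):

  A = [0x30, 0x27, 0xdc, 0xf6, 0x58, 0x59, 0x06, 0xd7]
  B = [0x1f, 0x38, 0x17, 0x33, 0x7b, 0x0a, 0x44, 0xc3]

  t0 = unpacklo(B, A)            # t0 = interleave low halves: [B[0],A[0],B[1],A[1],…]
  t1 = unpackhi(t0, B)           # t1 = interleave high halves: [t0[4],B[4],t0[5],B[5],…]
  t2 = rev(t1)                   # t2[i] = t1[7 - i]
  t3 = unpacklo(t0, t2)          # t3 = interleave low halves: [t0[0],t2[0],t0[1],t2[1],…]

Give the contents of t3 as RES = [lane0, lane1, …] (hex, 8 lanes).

RES = [0x1f, 0xc3, 0x30, 0xf6, 0x38, 0x44, 0x27, 0x33]

→ t0 |1f|30|38|27|17|dc|33|f6|
→ t1 |17|7b|dc|0a|33|44|f6|c3|
→ t2 |c3|f6|44|33|0a|dc|7b|17|
→ t3 |1f|c3|30|f6|38|44|27|33|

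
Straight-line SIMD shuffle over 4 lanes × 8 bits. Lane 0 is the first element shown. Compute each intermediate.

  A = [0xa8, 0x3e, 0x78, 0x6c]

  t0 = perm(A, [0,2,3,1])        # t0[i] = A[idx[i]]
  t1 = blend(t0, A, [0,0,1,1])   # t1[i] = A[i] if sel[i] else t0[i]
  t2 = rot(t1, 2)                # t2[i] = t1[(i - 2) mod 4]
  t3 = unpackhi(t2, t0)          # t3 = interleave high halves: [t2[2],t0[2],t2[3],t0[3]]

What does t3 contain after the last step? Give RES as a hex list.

RES = [0xa8, 0x6c, 0x78, 0x3e]

t0 = [0xa8, 0x78, 0x6c, 0x3e]
t1 = [0xa8, 0x78, 0x78, 0x6c]
t2 = [0x78, 0x6c, 0xa8, 0x78]
t3 = [0xa8, 0x6c, 0x78, 0x3e]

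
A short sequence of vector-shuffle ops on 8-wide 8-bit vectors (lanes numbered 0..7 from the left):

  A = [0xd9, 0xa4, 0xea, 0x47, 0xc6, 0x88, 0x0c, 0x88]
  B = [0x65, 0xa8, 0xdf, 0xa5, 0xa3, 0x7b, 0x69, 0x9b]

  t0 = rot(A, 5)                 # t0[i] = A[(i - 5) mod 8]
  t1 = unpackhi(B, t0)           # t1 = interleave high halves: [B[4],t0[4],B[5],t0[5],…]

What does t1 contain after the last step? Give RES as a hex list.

  t0: 47 c6 88 0c 88 d9 a4 ea
  t1: a3 88 7b d9 69 a4 9b ea

RES = [0xa3, 0x88, 0x7b, 0xd9, 0x69, 0xa4, 0x9b, 0xea]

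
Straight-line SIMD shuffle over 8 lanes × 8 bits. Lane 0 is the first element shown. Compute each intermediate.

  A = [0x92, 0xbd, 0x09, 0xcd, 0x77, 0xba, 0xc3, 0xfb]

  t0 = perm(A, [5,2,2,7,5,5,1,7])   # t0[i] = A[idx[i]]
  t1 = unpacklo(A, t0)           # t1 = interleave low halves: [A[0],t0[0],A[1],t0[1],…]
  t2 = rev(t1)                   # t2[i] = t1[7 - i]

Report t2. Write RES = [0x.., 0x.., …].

t0 = [0xba, 0x09, 0x09, 0xfb, 0xba, 0xba, 0xbd, 0xfb]
t1 = [0x92, 0xba, 0xbd, 0x09, 0x09, 0x09, 0xcd, 0xfb]
t2 = [0xfb, 0xcd, 0x09, 0x09, 0x09, 0xbd, 0xba, 0x92]

RES = [0xfb, 0xcd, 0x09, 0x09, 0x09, 0xbd, 0xba, 0x92]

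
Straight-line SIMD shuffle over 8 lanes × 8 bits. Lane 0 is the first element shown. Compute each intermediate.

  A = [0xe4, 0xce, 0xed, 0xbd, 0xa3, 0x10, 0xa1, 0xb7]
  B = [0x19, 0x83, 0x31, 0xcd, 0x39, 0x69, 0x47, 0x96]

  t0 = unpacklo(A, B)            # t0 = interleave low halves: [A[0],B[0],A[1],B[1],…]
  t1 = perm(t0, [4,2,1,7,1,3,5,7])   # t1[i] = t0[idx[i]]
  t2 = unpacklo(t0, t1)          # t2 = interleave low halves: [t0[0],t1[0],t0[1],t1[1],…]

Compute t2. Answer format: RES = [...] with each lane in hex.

t0 = [0xe4, 0x19, 0xce, 0x83, 0xed, 0x31, 0xbd, 0xcd]
t1 = [0xed, 0xce, 0x19, 0xcd, 0x19, 0x83, 0x31, 0xcd]
t2 = [0xe4, 0xed, 0x19, 0xce, 0xce, 0x19, 0x83, 0xcd]

RES = [ 0xe4  0xed  0x19  0xce  0xce  0x19  0x83  0xcd ]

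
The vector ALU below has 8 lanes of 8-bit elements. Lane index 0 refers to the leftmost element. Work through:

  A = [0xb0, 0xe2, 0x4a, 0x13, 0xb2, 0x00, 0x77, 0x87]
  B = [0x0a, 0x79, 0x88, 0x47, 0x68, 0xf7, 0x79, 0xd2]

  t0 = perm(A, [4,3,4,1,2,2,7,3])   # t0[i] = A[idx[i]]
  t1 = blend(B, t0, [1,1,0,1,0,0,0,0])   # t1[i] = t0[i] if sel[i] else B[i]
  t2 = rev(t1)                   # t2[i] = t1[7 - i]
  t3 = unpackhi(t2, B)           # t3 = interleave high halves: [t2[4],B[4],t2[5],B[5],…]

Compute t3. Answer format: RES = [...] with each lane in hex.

t0 = [0xb2, 0x13, 0xb2, 0xe2, 0x4a, 0x4a, 0x87, 0x13]
t1 = [0xb2, 0x13, 0x88, 0xe2, 0x68, 0xf7, 0x79, 0xd2]
t2 = [0xd2, 0x79, 0xf7, 0x68, 0xe2, 0x88, 0x13, 0xb2]
t3 = [0xe2, 0x68, 0x88, 0xf7, 0x13, 0x79, 0xb2, 0xd2]

RES = [0xe2, 0x68, 0x88, 0xf7, 0x13, 0x79, 0xb2, 0xd2]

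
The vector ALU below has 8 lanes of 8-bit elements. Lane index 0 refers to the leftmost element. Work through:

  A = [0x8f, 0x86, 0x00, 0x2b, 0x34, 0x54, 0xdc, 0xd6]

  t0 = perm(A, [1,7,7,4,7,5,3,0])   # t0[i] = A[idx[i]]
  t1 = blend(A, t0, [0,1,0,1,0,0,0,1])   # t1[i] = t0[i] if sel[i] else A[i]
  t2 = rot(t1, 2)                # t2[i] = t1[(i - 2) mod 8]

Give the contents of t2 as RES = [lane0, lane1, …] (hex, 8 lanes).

  t0: 86 d6 d6 34 d6 54 2b 8f
  t1: 8f d6 00 34 34 54 dc 8f
  t2: dc 8f 8f d6 00 34 34 54

RES = [0xdc, 0x8f, 0x8f, 0xd6, 0x00, 0x34, 0x34, 0x54]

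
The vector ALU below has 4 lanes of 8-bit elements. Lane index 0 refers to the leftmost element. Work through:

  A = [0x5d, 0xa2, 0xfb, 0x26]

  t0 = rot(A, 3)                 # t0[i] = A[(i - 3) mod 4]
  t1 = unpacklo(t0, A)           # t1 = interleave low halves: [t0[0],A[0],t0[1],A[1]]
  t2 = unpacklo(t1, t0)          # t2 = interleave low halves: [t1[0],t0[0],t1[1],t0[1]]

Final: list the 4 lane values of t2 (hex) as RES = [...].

RES = [ 0xa2  0xa2  0x5d  0xfb ]

  t0: a2 fb 26 5d
  t1: a2 5d fb a2
  t2: a2 a2 5d fb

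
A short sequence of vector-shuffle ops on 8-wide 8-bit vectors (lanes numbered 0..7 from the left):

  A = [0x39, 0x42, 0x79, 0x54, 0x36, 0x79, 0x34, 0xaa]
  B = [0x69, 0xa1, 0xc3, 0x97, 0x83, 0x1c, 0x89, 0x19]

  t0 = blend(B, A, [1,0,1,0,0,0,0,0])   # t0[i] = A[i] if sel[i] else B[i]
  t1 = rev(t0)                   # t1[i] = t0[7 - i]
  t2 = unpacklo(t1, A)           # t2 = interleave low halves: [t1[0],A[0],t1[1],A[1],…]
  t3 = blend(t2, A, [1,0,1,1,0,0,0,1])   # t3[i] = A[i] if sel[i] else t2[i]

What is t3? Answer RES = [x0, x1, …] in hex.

RES = [0x39, 0x39, 0x79, 0x54, 0x1c, 0x79, 0x83, 0xaa]

t0 = [0x39, 0xa1, 0x79, 0x97, 0x83, 0x1c, 0x89, 0x19]
t1 = [0x19, 0x89, 0x1c, 0x83, 0x97, 0x79, 0xa1, 0x39]
t2 = [0x19, 0x39, 0x89, 0x42, 0x1c, 0x79, 0x83, 0x54]
t3 = [0x39, 0x39, 0x79, 0x54, 0x1c, 0x79, 0x83, 0xaa]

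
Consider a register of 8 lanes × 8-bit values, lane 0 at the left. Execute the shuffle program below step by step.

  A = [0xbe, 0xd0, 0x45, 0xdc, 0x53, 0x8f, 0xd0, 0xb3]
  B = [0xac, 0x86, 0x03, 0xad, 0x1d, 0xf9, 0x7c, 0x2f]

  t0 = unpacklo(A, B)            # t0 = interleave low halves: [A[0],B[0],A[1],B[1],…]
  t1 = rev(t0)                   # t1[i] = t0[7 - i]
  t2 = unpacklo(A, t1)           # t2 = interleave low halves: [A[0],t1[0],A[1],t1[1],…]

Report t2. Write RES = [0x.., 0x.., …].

  t0: be ac d0 86 45 03 dc ad
  t1: ad dc 03 45 86 d0 ac be
  t2: be ad d0 dc 45 03 dc 45

RES = [0xbe, 0xad, 0xd0, 0xdc, 0x45, 0x03, 0xdc, 0x45]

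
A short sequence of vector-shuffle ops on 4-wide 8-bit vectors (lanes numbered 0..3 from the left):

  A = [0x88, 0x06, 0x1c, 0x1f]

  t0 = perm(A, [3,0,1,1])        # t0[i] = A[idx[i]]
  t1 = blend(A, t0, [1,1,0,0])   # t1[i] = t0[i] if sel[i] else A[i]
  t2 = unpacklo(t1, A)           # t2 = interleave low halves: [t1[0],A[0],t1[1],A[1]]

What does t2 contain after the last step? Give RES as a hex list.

→ t0 |1f|88|06|06|
→ t1 |1f|88|1c|1f|
→ t2 |1f|88|88|06|

RES = [0x1f, 0x88, 0x88, 0x06]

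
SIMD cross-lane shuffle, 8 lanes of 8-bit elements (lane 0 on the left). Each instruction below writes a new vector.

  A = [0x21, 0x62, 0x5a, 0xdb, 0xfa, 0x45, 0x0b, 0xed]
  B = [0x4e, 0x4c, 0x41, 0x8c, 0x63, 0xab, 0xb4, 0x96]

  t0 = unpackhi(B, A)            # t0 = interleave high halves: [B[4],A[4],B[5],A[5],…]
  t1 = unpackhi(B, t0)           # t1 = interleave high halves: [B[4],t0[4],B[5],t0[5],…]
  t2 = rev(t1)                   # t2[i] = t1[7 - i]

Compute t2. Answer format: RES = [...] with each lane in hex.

RES = [ 0xed  0x96  0x96  0xb4  0x0b  0xab  0xb4  0x63 ]

t0 = [0x63, 0xfa, 0xab, 0x45, 0xb4, 0x0b, 0x96, 0xed]
t1 = [0x63, 0xb4, 0xab, 0x0b, 0xb4, 0x96, 0x96, 0xed]
t2 = [0xed, 0x96, 0x96, 0xb4, 0x0b, 0xab, 0xb4, 0x63]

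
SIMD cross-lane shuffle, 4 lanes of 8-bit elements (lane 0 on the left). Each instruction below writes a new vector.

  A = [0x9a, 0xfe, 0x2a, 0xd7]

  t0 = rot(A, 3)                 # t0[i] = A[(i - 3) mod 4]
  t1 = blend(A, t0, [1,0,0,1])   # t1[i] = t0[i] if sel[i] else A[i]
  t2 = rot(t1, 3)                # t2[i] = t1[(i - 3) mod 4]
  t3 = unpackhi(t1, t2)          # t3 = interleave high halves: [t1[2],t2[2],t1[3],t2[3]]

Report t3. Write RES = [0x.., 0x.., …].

  t0: fe 2a d7 9a
  t1: fe fe 2a 9a
  t2: fe 2a 9a fe
  t3: 2a 9a 9a fe

RES = [0x2a, 0x9a, 0x9a, 0xfe]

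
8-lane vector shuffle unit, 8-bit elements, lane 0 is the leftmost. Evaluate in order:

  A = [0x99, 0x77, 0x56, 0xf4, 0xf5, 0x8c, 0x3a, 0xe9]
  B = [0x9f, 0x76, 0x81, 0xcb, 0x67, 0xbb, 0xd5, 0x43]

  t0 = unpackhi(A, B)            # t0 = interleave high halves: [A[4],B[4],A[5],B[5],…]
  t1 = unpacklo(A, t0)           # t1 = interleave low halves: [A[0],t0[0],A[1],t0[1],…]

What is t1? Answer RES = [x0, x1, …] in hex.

RES = [0x99, 0xf5, 0x77, 0x67, 0x56, 0x8c, 0xf4, 0xbb]

→ t0 |f5|67|8c|bb|3a|d5|e9|43|
→ t1 |99|f5|77|67|56|8c|f4|bb|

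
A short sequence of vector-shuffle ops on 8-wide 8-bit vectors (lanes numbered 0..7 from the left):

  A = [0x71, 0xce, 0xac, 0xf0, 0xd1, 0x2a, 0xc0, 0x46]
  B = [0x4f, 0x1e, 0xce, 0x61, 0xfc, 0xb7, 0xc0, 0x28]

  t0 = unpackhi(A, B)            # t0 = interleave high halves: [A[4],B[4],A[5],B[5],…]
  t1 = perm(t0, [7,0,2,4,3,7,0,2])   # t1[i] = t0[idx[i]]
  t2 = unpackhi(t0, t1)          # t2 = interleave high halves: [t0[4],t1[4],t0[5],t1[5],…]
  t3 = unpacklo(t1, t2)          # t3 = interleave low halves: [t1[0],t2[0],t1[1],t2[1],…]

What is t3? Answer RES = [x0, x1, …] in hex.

RES = [0x28, 0xc0, 0xd1, 0xb7, 0x2a, 0xc0, 0xc0, 0x28]

→ t0 |d1|fc|2a|b7|c0|c0|46|28|
→ t1 |28|d1|2a|c0|b7|28|d1|2a|
→ t2 |c0|b7|c0|28|46|d1|28|2a|
→ t3 |28|c0|d1|b7|2a|c0|c0|28|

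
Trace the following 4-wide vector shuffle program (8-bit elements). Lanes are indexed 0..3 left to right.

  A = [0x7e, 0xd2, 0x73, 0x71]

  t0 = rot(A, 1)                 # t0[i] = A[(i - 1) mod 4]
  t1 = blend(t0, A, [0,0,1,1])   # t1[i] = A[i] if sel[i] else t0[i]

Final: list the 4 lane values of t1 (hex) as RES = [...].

RES = [ 0x71  0x7e  0x73  0x71 ]

→ t0 |71|7e|d2|73|
→ t1 |71|7e|73|71|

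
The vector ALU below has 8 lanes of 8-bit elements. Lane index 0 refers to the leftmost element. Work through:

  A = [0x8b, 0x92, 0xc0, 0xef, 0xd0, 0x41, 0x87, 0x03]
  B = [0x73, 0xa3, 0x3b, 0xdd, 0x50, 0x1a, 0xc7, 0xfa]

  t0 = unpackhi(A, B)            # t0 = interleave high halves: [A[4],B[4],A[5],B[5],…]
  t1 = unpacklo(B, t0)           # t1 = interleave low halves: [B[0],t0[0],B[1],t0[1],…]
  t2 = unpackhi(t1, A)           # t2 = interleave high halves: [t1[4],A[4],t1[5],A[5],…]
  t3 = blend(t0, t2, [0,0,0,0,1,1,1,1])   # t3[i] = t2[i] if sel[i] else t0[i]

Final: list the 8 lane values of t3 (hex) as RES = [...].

t0 = [0xd0, 0x50, 0x41, 0x1a, 0x87, 0xc7, 0x03, 0xfa]
t1 = [0x73, 0xd0, 0xa3, 0x50, 0x3b, 0x41, 0xdd, 0x1a]
t2 = [0x3b, 0xd0, 0x41, 0x41, 0xdd, 0x87, 0x1a, 0x03]
t3 = [0xd0, 0x50, 0x41, 0x1a, 0xdd, 0x87, 0x1a, 0x03]

RES = [ 0xd0  0x50  0x41  0x1a  0xdd  0x87  0x1a  0x03 ]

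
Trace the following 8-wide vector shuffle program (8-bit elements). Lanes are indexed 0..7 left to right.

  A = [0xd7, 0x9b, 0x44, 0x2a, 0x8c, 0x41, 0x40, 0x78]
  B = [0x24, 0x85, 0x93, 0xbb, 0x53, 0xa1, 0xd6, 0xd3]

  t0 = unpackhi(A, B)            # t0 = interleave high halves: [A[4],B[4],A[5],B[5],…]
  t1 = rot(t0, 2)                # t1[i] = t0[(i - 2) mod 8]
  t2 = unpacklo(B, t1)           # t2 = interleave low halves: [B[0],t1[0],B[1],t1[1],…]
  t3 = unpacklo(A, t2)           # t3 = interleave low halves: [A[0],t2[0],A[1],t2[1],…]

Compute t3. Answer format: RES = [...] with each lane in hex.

RES = [0xd7, 0x24, 0x9b, 0x78, 0x44, 0x85, 0x2a, 0xd3]

t0 = [0x8c, 0x53, 0x41, 0xa1, 0x40, 0xd6, 0x78, 0xd3]
t1 = [0x78, 0xd3, 0x8c, 0x53, 0x41, 0xa1, 0x40, 0xd6]
t2 = [0x24, 0x78, 0x85, 0xd3, 0x93, 0x8c, 0xbb, 0x53]
t3 = [0xd7, 0x24, 0x9b, 0x78, 0x44, 0x85, 0x2a, 0xd3]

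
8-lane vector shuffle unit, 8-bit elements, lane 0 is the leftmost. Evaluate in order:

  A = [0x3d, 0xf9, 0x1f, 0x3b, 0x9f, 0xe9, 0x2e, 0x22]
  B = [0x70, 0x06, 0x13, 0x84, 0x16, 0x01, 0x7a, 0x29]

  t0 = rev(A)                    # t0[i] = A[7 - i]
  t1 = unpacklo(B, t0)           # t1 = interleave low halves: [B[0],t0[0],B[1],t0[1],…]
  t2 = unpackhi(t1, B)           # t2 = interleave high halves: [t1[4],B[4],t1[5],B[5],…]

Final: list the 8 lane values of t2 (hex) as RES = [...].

RES = [ 0x13  0x16  0xe9  0x01  0x84  0x7a  0x9f  0x29 ]

  t0: 22 2e e9 9f 3b 1f f9 3d
  t1: 70 22 06 2e 13 e9 84 9f
  t2: 13 16 e9 01 84 7a 9f 29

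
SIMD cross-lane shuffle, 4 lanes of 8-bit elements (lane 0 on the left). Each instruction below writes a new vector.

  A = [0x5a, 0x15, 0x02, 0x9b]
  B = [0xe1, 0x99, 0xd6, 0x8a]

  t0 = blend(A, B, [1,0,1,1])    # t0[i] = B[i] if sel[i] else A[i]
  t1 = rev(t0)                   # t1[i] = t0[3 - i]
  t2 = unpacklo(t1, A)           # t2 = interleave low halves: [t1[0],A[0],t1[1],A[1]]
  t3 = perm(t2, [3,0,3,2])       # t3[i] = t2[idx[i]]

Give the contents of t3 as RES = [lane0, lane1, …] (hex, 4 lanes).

→ t0 |e1|15|d6|8a|
→ t1 |8a|d6|15|e1|
→ t2 |8a|5a|d6|15|
→ t3 |15|8a|15|d6|

RES = [0x15, 0x8a, 0x15, 0xd6]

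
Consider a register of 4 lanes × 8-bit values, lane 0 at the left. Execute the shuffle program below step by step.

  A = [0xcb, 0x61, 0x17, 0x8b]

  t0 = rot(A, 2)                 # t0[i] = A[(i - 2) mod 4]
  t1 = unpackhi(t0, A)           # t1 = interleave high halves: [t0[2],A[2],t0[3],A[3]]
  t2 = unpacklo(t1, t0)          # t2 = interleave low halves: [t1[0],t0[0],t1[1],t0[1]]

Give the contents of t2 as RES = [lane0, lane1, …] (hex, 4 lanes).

t0 = [0x17, 0x8b, 0xcb, 0x61]
t1 = [0xcb, 0x17, 0x61, 0x8b]
t2 = [0xcb, 0x17, 0x17, 0x8b]

RES = [0xcb, 0x17, 0x17, 0x8b]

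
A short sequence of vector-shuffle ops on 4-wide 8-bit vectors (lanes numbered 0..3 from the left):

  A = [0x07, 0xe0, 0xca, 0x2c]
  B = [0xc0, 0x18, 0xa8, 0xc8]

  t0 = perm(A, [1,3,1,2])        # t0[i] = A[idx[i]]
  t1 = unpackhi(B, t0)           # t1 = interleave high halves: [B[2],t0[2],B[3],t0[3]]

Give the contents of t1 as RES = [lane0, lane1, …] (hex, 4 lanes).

→ t0 |e0|2c|e0|ca|
→ t1 |a8|e0|c8|ca|

RES = [0xa8, 0xe0, 0xc8, 0xca]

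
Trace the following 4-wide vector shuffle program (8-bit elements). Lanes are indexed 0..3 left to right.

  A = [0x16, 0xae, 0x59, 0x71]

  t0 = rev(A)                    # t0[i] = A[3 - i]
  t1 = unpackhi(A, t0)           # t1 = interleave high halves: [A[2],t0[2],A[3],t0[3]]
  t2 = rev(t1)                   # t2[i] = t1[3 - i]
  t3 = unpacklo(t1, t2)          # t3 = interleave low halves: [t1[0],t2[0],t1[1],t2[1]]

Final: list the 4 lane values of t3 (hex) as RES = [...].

RES = [ 0x59  0x16  0xae  0x71 ]

→ t0 |71|59|ae|16|
→ t1 |59|ae|71|16|
→ t2 |16|71|ae|59|
→ t3 |59|16|ae|71|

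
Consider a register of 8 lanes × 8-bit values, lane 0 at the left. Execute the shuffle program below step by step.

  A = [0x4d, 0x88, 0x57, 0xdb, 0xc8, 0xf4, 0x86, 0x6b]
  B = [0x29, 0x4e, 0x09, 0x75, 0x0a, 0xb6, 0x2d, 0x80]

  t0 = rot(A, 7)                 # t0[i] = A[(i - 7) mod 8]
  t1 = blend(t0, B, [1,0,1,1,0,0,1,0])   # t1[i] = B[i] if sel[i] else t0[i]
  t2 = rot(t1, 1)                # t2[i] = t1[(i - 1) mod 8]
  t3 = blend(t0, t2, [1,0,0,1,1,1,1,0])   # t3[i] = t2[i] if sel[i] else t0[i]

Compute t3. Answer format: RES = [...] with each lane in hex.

RES = [ 0x4d  0x57  0xdb  0x09  0x75  0xf4  0x86  0x4d ]

→ t0 |88|57|db|c8|f4|86|6b|4d|
→ t1 |29|57|09|75|f4|86|2d|4d|
→ t2 |4d|29|57|09|75|f4|86|2d|
→ t3 |4d|57|db|09|75|f4|86|4d|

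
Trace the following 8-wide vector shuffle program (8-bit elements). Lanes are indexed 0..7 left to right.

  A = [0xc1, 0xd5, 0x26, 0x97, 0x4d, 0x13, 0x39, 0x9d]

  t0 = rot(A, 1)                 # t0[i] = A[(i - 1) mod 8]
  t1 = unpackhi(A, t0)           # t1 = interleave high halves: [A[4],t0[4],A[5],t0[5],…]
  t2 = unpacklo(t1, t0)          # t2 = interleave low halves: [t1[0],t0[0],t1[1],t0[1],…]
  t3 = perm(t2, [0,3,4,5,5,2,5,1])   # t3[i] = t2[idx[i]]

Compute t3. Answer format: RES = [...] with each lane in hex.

t0 = [0x9d, 0xc1, 0xd5, 0x26, 0x97, 0x4d, 0x13, 0x39]
t1 = [0x4d, 0x97, 0x13, 0x4d, 0x39, 0x13, 0x9d, 0x39]
t2 = [0x4d, 0x9d, 0x97, 0xc1, 0x13, 0xd5, 0x4d, 0x26]
t3 = [0x4d, 0xc1, 0x13, 0xd5, 0xd5, 0x97, 0xd5, 0x9d]

RES = [0x4d, 0xc1, 0x13, 0xd5, 0xd5, 0x97, 0xd5, 0x9d]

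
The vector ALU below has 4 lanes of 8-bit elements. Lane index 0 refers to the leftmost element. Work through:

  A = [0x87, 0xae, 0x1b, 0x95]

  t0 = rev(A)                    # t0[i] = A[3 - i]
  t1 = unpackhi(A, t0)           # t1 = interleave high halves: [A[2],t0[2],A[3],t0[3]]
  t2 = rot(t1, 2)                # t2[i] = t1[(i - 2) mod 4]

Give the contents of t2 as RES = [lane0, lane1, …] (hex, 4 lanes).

RES = [0x95, 0x87, 0x1b, 0xae]

t0 = [0x95, 0x1b, 0xae, 0x87]
t1 = [0x1b, 0xae, 0x95, 0x87]
t2 = [0x95, 0x87, 0x1b, 0xae]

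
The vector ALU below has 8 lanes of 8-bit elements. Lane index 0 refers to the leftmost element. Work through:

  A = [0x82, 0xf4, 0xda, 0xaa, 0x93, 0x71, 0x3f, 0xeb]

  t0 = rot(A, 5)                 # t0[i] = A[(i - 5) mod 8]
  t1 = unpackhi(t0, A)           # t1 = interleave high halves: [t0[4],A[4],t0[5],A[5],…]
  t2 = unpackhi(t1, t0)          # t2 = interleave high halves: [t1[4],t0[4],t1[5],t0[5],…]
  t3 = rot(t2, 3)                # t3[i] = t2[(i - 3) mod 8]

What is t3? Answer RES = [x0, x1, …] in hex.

RES = [ 0xf4  0xeb  0xda  0xf4  0xeb  0x3f  0x82  0xda ]

  t0: aa 93 71 3f eb 82 f4 da
  t1: eb 93 82 71 f4 3f da eb
  t2: f4 eb 3f 82 da f4 eb da
  t3: f4 eb da f4 eb 3f 82 da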